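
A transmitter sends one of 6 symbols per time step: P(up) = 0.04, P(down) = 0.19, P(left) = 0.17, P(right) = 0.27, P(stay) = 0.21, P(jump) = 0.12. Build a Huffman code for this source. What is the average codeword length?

2.49 bits/symbol

Repeatedly combine the two least-probable nodes; the expected code length is the sum of the merged weights.
merge 1/25 + 3/25 → 4/25
merge 4/25 + 17/100 → 33/100
merge 19/100 + 21/100 → 2/5
merge 27/100 + 33/100 → 3/5
merge 2/5 + 3/5 → 1
L = 4/25 + 33/100 + 2/5 + 3/5 + 1 = 249/100 = 2.49 bits/symbol.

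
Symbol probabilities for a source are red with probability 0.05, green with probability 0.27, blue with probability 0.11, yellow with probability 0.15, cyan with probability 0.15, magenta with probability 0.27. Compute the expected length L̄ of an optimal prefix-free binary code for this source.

Repeatedly combine the two least-probable nodes; the expected code length is the sum of the merged weights.
merge 1/20 + 11/100 → 4/25
merge 3/20 + 3/20 → 3/10
merge 4/25 + 27/100 → 43/100
merge 27/100 + 3/10 → 57/100
merge 43/100 + 57/100 → 1
L = 4/25 + 3/10 + 43/100 + 57/100 + 1 = 123/50 = 2.46 bits/symbol.

2.46 bits/symbol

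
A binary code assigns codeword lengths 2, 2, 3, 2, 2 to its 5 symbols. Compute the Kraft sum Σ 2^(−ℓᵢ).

1.125

With common denominator 2^3 = 8: Σ 2^(−ℓᵢ) = 2/8 + 2/8 + 1/8 + 2/8 + 2/8 = 9/8 = 1.125.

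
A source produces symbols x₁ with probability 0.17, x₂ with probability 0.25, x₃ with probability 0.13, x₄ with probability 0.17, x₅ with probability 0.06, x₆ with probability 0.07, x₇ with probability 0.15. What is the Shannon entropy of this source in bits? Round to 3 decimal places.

2.674 bits

H = −Σ pᵢ log₂ pᵢ.
−0.17·log₂(0.17) = 0.4346
−0.25·log₂(0.25) = 0.5000
−0.13·log₂(0.13) = 0.3826
−0.17·log₂(0.17) = 0.4346
−0.06·log₂(0.06) = 0.2435
−0.07·log₂(0.07) = 0.2686
−0.15·log₂(0.15) = 0.4105
Sum ≈ 2.6745 → 2.674 bits.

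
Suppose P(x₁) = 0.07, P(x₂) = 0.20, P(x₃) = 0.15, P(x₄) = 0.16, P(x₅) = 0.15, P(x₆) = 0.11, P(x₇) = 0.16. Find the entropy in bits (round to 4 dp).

H = −Σ pᵢ log₂ pᵢ.
−0.07·log₂(0.07) = 0.2686
−0.20·log₂(0.20) = 0.4644
−0.15·log₂(0.15) = 0.4105
−0.16·log₂(0.16) = 0.4230
−0.15·log₂(0.15) = 0.4105
−0.11·log₂(0.11) = 0.3503
−0.16·log₂(0.16) = 0.4230
Sum ≈ 2.7504 → 2.7504 bits.

2.7504 bits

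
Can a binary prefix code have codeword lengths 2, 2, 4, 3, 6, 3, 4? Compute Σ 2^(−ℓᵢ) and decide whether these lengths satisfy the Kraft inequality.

With common denominator 2^6 = 64: Σ 2^(−ℓᵢ) = 16/64 + 16/64 + 4/64 + 8/64 + 1/64 + 8/64 + 4/64 = 57/64 = 0.890625.
Kraft's inequality requires Σ ≤ 1; here Σ = 0.890625 ≤ 1, so such a prefix code exists.

0.890625; yes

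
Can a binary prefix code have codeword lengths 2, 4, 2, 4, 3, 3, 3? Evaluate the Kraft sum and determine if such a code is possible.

1; yes

With common denominator 2^4 = 16: Σ 2^(−ℓᵢ) = 4/16 + 1/16 + 4/16 + 1/16 + 2/16 + 2/16 + 2/16 = 16/16 = 1.
Kraft's inequality requires Σ ≤ 1; here Σ = 1 ≤ 1, so such a prefix code exists.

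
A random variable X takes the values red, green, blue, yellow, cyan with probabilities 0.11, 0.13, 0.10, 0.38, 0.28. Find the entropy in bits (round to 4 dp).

2.1098 bits

H = −Σ pᵢ log₂ pᵢ.
−0.11·log₂(0.11) = 0.3503
−0.13·log₂(0.13) = 0.3826
−0.10·log₂(0.10) = 0.3322
−0.38·log₂(0.38) = 0.5305
−0.28·log₂(0.28) = 0.5142
Sum ≈ 2.1098 → 2.1098 bits.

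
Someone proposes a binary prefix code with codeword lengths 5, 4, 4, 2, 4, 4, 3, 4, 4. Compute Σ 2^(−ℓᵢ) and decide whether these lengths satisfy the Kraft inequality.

0.78125; yes

With common denominator 2^5 = 32: Σ 2^(−ℓᵢ) = 1/32 + 2/32 + 2/32 + 8/32 + 2/32 + 2/32 + 4/32 + 2/32 + 2/32 = 25/32 = 0.78125.
Kraft's inequality requires Σ ≤ 1; here Σ = 0.78125 ≤ 1, so such a prefix code exists.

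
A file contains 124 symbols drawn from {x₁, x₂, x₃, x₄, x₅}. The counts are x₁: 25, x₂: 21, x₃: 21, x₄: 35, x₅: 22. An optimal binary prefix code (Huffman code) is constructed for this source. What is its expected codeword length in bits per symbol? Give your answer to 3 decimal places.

Probabilities are the counts divided by 124.
Repeatedly combine the two least-probable nodes; the expected code length is the sum of the merged weights.
merge 21/124 + 21/124 → 21/62
merge 11/62 + 25/124 → 47/124
merge 35/124 + 21/62 → 77/124
merge 47/124 + 77/124 → 1
L = 21/62 + 47/124 + 77/124 + 1 = 145/62 ≈ 2.339 bits/symbol.

2.339 bits/symbol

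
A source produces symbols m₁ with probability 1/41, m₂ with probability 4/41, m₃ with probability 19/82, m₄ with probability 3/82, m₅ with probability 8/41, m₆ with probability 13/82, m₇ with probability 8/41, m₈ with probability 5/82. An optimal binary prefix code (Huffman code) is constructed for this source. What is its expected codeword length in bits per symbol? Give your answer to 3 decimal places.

Repeatedly combine the two least-probable nodes; the expected code length is the sum of the merged weights.
merge 1/41 + 3/82 → 5/82
merge 5/82 + 5/82 → 5/41
merge 4/41 + 5/41 → 9/41
merge 13/82 + 8/41 → 29/82
merge 8/41 + 9/41 → 17/41
merge 19/82 + 29/82 → 24/41
merge 17/41 + 24/41 → 1
L = 5/82 + 5/41 + 9/41 + 29/82 + 17/41 + 24/41 + 1 = 113/41 ≈ 2.756 bits/symbol.

2.756 bits/symbol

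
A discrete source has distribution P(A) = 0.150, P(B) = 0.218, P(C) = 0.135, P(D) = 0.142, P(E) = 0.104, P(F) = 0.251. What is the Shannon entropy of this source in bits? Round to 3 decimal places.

H = −Σ pᵢ log₂ pᵢ.
−0.150·log₂(0.150) = 0.4105
−0.218·log₂(0.218) = 0.4791
−0.135·log₂(0.135) = 0.3900
−0.142·log₂(0.142) = 0.3999
−0.104·log₂(0.104) = 0.3396
−0.251·log₂(0.251) = 0.5006
Sum ≈ 2.5197 → 2.520 bits.

2.520 bits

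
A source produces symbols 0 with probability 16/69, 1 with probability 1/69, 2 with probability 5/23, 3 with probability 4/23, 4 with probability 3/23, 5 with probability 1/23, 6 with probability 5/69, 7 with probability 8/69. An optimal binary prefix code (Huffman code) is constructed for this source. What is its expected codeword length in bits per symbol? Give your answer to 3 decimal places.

Repeatedly combine the two least-probable nodes; the expected code length is the sum of the merged weights.
merge 1/69 + 1/23 → 4/69
merge 4/69 + 5/69 → 3/23
merge 8/69 + 3/23 → 17/69
merge 3/23 + 4/23 → 7/23
merge 5/23 + 16/69 → 31/69
merge 17/69 + 7/23 → 38/69
merge 31/69 + 38/69 → 1
L = 4/69 + 3/23 + 17/69 + 7/23 + 31/69 + 38/69 + 1 = 63/23 ≈ 2.739 bits/symbol.

2.739 bits/symbol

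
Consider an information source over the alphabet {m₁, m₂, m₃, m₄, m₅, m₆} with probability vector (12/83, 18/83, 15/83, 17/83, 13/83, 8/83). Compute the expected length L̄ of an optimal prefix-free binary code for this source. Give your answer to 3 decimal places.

2.578 bits/symbol

Repeatedly combine the two least-probable nodes; the expected code length is the sum of the merged weights.
merge 8/83 + 12/83 → 20/83
merge 13/83 + 15/83 → 28/83
merge 17/83 + 18/83 → 35/83
merge 20/83 + 28/83 → 48/83
merge 35/83 + 48/83 → 1
L = 20/83 + 28/83 + 35/83 + 48/83 + 1 = 214/83 ≈ 2.578 bits/symbol.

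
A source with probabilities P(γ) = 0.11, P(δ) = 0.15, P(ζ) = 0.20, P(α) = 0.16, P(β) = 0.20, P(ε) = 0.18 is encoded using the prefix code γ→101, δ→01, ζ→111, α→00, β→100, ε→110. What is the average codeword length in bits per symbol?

2.69 bits/symbol

L̄ = Σ pᵢ·ℓᵢ = 0.11·3 + 0.15·2 + 0.20·3 + 0.16·2 + 0.20·3 + 0.18·3 = 2.69 bits/symbol.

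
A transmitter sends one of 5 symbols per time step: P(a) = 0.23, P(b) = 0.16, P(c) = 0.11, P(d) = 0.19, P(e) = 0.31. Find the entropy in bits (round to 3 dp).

2.240 bits

H = −Σ pᵢ log₂ pᵢ.
−0.23·log₂(0.23) = 0.4877
−0.16·log₂(0.16) = 0.4230
−0.11·log₂(0.11) = 0.3503
−0.19·log₂(0.19) = 0.4552
−0.31·log₂(0.31) = 0.5238
Sum ≈ 2.2400 → 2.240 bits.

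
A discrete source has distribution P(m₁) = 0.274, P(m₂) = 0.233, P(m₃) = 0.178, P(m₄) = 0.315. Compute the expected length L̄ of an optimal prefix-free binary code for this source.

2 bits/symbol

Repeatedly combine the two least-probable nodes; the expected code length is the sum of the merged weights.
merge 89/500 + 233/1000 → 411/1000
merge 137/500 + 63/200 → 589/1000
merge 411/1000 + 589/1000 → 1
L = 411/1000 + 589/1000 + 1 = 2 bits/symbol.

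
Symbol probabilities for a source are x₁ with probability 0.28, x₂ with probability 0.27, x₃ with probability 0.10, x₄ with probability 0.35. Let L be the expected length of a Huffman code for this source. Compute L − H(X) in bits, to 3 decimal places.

0.113 bits

Entropy H = −Σ p log₂ p ≈ 1.8865 bits.
Huffman merges: 1/10+27/100→37/100; 7/25+7/20→63/100; 37/100+63/100→1. L = 2 ≈ 2.0000.
L − H = 2.0000 − 1.8865 = 0.113 bits.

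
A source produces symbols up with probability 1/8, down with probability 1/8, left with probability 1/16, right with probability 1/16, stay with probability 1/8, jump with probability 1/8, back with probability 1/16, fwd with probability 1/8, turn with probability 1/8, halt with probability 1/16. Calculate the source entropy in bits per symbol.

3.25 bits

Each probability is a power of 1/2, so log₂(1/p) is an integer.
H = Σ p·log₂(1/p) = 1/8·3 + 1/8·3 + 1/16·4 + 1/16·4 + 1/8·3 + 1/8·3 + 1/16·4 + 1/8·3 + 1/8·3 + 1/16·4 = 3.25 bits.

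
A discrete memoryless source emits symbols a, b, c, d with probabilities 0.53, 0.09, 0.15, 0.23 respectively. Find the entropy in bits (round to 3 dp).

H = −Σ pᵢ log₂ pᵢ.
−0.53·log₂(0.53) = 0.4854
−0.09·log₂(0.09) = 0.3127
−0.15·log₂(0.15) = 0.4105
−0.23·log₂(0.23) = 0.4877
Sum ≈ 1.6963 → 1.696 bits.

1.696 bits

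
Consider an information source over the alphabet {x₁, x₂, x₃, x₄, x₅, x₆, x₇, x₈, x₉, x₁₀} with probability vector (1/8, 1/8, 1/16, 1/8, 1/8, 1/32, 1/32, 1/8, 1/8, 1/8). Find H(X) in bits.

Each probability is a power of 1/2, so log₂(1/p) is an integer.
H = Σ p·log₂(1/p) = 1/8·3 + 1/8·3 + 1/16·4 + 1/8·3 + 1/8·3 + 1/32·5 + 1/32·5 + 1/8·3 + 1/8·3 + 1/8·3 = 3.1875 bits.

3.1875 bits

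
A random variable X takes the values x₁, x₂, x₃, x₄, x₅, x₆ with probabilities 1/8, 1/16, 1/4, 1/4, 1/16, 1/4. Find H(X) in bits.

Each probability is a power of 1/2, so log₂(1/p) is an integer.
H = Σ p·log₂(1/p) = 1/8·3 + 1/16·4 + 1/4·2 + 1/4·2 + 1/16·4 + 1/4·2 = 2.375 bits.

2.375 bits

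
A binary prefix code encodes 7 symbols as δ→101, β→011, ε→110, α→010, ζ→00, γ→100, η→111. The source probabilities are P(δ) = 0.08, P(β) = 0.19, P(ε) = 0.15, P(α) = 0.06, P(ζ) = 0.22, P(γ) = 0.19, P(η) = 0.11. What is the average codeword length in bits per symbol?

L̄ = Σ pᵢ·ℓᵢ = 0.08·3 + 0.19·3 + 0.15·3 + 0.06·3 + 0.22·2 + 0.19·3 + 0.11·3 = 2.78 bits/symbol.

2.78 bits/symbol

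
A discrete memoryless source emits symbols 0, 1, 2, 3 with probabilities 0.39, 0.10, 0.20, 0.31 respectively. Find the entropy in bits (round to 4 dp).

H = −Σ pᵢ log₂ pᵢ.
−0.39·log₂(0.39) = 0.5298
−0.10·log₂(0.10) = 0.3322
−0.20·log₂(0.20) = 0.4644
−0.31·log₂(0.31) = 0.5238
Sum ≈ 1.8502 → 1.8502 bits.

1.8502 bits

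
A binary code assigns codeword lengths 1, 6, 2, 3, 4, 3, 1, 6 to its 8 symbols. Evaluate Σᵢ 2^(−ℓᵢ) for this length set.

1.59375

With common denominator 2^6 = 64: Σ 2^(−ℓᵢ) = 32/64 + 1/64 + 16/64 + 8/64 + 4/64 + 8/64 + 32/64 + 1/64 = 102/64 = 1.59375.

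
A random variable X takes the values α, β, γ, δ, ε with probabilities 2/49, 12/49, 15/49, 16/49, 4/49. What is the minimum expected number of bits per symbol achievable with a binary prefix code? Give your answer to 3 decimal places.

Repeatedly combine the two least-probable nodes; the expected code length is the sum of the merged weights.
merge 2/49 + 4/49 → 6/49
merge 6/49 + 12/49 → 18/49
merge 15/49 + 16/49 → 31/49
merge 18/49 + 31/49 → 1
L = 6/49 + 18/49 + 31/49 + 1 = 104/49 ≈ 2.122 bits/symbol.

2.122 bits/symbol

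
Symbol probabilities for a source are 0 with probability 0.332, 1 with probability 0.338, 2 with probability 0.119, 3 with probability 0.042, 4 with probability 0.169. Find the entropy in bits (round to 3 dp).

H = −Σ pᵢ log₂ pᵢ.
−0.332·log₂(0.332) = 0.5281
−0.338·log₂(0.338) = 0.5289
−0.119·log₂(0.119) = 0.3654
−0.042·log₂(0.042) = 0.1921
−0.169·log₂(0.169) = 0.4335
Sum ≈ 2.0481 → 2.048 bits.

2.048 bits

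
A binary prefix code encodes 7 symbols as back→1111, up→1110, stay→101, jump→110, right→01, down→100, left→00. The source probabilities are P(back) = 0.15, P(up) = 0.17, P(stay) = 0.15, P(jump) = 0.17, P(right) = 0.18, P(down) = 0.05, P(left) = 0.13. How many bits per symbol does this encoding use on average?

3.01 bits/symbol

L̄ = Σ pᵢ·ℓᵢ = 0.15·4 + 0.17·4 + 0.15·3 + 0.17·3 + 0.18·2 + 0.05·3 + 0.13·2 = 3.01 bits/symbol.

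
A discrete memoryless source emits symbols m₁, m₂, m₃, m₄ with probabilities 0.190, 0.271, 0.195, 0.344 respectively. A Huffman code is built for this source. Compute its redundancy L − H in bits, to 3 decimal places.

0.045 bits

Entropy H = −Σ p log₂ p ≈ 1.9552 bits.
Huffman merges: 19/100+39/200→77/200; 271/1000+43/125→123/200; 77/200+123/200→1. L = 2 ≈ 2.0000.
L − H = 2.0000 − 1.9552 = 0.045 bits.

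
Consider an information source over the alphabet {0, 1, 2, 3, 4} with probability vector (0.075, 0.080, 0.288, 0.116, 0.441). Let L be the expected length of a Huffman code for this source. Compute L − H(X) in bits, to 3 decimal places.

0.015 bits

Entropy H = −Σ p log₂ p ≈ 1.9704 bits.
Huffman merges: 3/40+2/25→31/200; 29/250+31/200→271/1000; 271/1000+36/125→559/1000; 441/1000+559/1000→1. L = 397/200 ≈ 1.9850.
L − H = 1.9850 − 1.9704 = 0.015 bits.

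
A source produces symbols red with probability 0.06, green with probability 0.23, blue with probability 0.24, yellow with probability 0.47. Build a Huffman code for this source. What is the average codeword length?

Repeatedly combine the two least-probable nodes; the expected code length is the sum of the merged weights.
merge 3/50 + 23/100 → 29/100
merge 6/25 + 29/100 → 53/100
merge 47/100 + 53/100 → 1
L = 29/100 + 53/100 + 1 = 91/50 = 1.82 bits/symbol.

1.82 bits/symbol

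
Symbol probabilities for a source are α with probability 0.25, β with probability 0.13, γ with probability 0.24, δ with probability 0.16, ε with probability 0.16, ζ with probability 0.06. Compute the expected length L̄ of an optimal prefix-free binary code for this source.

Repeatedly combine the two least-probable nodes; the expected code length is the sum of the merged weights.
merge 3/50 + 13/100 → 19/100
merge 4/25 + 4/25 → 8/25
merge 19/100 + 6/25 → 43/100
merge 1/4 + 8/25 → 57/100
merge 43/100 + 57/100 → 1
L = 19/100 + 8/25 + 43/100 + 57/100 + 1 = 251/100 = 2.51 bits/symbol.

2.51 bits/symbol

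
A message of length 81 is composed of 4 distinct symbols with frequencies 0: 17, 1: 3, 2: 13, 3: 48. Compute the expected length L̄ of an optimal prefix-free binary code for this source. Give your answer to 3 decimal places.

1.605 bits/symbol

Probabilities are the counts divided by 81.
Repeatedly combine the two least-probable nodes; the expected code length is the sum of the merged weights.
merge 1/27 + 13/81 → 16/81
merge 16/81 + 17/81 → 11/27
merge 11/27 + 16/27 → 1
L = 16/81 + 11/27 + 1 = 130/81 ≈ 1.605 bits/symbol.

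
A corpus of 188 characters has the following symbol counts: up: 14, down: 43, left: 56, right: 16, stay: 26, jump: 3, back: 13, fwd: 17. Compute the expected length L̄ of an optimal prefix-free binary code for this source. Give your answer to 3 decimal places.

2.718 bits/symbol

Probabilities are the counts divided by 188.
Repeatedly combine the two least-probable nodes; the expected code length is the sum of the merged weights.
merge 3/188 + 13/188 → 4/47
merge 7/94 + 4/47 → 15/94
merge 4/47 + 17/188 → 33/188
merge 13/94 + 15/94 → 14/47
merge 33/188 + 43/188 → 19/47
merge 14/47 + 14/47 → 28/47
merge 19/47 + 28/47 → 1
L = 4/47 + 15/94 + 33/188 + 14/47 + 19/47 + 28/47 + 1 = 511/188 ≈ 2.718 bits/symbol.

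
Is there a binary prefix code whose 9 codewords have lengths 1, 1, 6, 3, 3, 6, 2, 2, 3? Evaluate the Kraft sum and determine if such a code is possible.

1.90625; no

With common denominator 2^6 = 64: Σ 2^(−ℓᵢ) = 32/64 + 32/64 + 1/64 + 8/64 + 8/64 + 1/64 + 16/64 + 16/64 + 8/64 = 122/64 = 1.90625.
Kraft's inequality requires Σ ≤ 1; here Σ = 1.90625 > 1, so no such prefix code exists.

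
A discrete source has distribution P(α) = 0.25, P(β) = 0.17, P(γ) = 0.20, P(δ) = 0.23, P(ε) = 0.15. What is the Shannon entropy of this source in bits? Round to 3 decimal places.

2.297 bits

H = −Σ pᵢ log₂ pᵢ.
−0.25·log₂(0.25) = 0.5000
−0.17·log₂(0.17) = 0.4346
−0.20·log₂(0.20) = 0.4644
−0.23·log₂(0.23) = 0.4877
−0.15·log₂(0.15) = 0.4105
Sum ≈ 2.2972 → 2.297 bits.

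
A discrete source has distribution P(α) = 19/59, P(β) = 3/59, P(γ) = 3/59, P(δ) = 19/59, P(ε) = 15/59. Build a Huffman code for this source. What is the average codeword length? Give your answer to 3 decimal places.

Repeatedly combine the two least-probable nodes; the expected code length is the sum of the merged weights.
merge 3/59 + 3/59 → 6/59
merge 6/59 + 15/59 → 21/59
merge 19/59 + 19/59 → 38/59
merge 21/59 + 38/59 → 1
L = 6/59 + 21/59 + 38/59 + 1 = 124/59 ≈ 2.102 bits/symbol.

2.102 bits/symbol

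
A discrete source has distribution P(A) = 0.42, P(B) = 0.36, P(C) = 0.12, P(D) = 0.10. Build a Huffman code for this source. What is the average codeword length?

1.8 bits/symbol

Repeatedly combine the two least-probable nodes; the expected code length is the sum of the merged weights.
merge 1/10 + 3/25 → 11/50
merge 11/50 + 9/25 → 29/50
merge 21/50 + 29/50 → 1
L = 11/50 + 29/50 + 1 = 9/5 = 1.8 bits/symbol.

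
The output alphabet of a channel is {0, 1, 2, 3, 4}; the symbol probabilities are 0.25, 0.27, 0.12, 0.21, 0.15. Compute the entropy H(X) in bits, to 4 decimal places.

H = −Σ pᵢ log₂ pᵢ.
−0.25·log₂(0.25) = 0.5000
−0.27·log₂(0.27) = 0.5100
−0.12·log₂(0.12) = 0.3671
−0.21·log₂(0.21) = 0.4728
−0.15·log₂(0.15) = 0.4105
Sum ≈ 2.2605 → 2.2605 bits.

2.2605 bits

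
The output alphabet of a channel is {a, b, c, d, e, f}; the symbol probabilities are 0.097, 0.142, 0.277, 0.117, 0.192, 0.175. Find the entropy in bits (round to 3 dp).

H = −Σ pᵢ log₂ pᵢ.
−0.097·log₂(0.097) = 0.3265
−0.142·log₂(0.142) = 0.3999
−0.277·log₂(0.277) = 0.5130
−0.117·log₂(0.117) = 0.3622
−0.192·log₂(0.192) = 0.4571
−0.175·log₂(0.175) = 0.4401
Sum ≈ 2.4987 → 2.499 bits.

2.499 bits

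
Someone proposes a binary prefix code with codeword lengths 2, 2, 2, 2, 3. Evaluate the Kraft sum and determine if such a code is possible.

With common denominator 2^3 = 8: Σ 2^(−ℓᵢ) = 2/8 + 2/8 + 2/8 + 2/8 + 1/8 = 9/8 = 1.125.
Kraft's inequality requires Σ ≤ 1; here Σ = 1.125 > 1, so no such prefix code exists.

1.125; no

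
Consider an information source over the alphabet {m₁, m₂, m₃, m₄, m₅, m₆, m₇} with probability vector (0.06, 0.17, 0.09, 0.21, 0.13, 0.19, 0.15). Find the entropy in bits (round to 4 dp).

H = −Σ pᵢ log₂ pᵢ.
−0.06·log₂(0.06) = 0.2435
−0.17·log₂(0.17) = 0.4346
−0.09·log₂(0.09) = 0.3127
−0.21·log₂(0.21) = 0.4728
−0.13·log₂(0.13) = 0.3826
−0.19·log₂(0.19) = 0.4552
−0.15·log₂(0.15) = 0.4105
Sum ≈ 2.7120 → 2.7120 bits.

2.7120 bits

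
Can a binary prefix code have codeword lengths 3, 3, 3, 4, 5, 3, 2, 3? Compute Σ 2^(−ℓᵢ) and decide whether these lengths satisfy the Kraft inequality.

With common denominator 2^5 = 32: Σ 2^(−ℓᵢ) = 4/32 + 4/32 + 4/32 + 2/32 + 1/32 + 4/32 + 8/32 + 4/32 = 31/32 = 0.96875.
Kraft's inequality requires Σ ≤ 1; here Σ = 0.96875 ≤ 1, so such a prefix code exists.

0.96875; yes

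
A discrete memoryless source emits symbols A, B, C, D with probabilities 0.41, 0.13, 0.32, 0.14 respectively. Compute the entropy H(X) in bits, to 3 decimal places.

H = −Σ pᵢ log₂ pᵢ.
−0.41·log₂(0.41) = 0.5274
−0.13·log₂(0.13) = 0.3826
−0.32·log₂(0.32) = 0.5260
−0.14·log₂(0.14) = 0.3971
Sum ≈ 1.8332 → 1.833 bits.

1.833 bits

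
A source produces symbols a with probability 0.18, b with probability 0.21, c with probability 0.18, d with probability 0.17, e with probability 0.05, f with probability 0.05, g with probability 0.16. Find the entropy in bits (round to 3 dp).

H = −Σ pᵢ log₂ pᵢ.
−0.18·log₂(0.18) = 0.4453
−0.21·log₂(0.21) = 0.4728
−0.18·log₂(0.18) = 0.4453
−0.17·log₂(0.17) = 0.4346
−0.05·log₂(0.05) = 0.2161
−0.05·log₂(0.05) = 0.2161
−0.16·log₂(0.16) = 0.4230
Sum ≈ 2.6532 → 2.653 bits.

2.653 bits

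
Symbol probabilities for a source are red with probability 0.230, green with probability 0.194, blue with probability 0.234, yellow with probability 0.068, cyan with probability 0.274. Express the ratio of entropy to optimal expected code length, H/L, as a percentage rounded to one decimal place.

Entropy H = −Σ p log₂ p ≈ 2.2125 bits.
Huffman merges: 17/250+97/500→131/500; 23/100+117/500→58/125; 131/500+137/500→67/125; 58/125+67/125→1. L = 1131/500 ≈ 2.2620.
Efficiency = H/L = 2.2125/2.2620 = 97.8%.

97.8%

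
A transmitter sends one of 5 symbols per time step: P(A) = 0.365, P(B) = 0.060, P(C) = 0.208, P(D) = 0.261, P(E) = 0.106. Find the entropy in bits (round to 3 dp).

2.094 bits

H = −Σ pᵢ log₂ pᵢ.
−0.365·log₂(0.365) = 0.5307
−0.060·log₂(0.060) = 0.2435
−0.208·log₂(0.208) = 0.4712
−0.261·log₂(0.261) = 0.5058
−0.106·log₂(0.106) = 0.3432
Sum ≈ 2.0944 → 2.094 bits.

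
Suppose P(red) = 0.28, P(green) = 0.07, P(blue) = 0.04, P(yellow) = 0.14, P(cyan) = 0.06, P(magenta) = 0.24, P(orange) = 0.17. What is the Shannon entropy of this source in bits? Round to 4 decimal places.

2.5379 bits

H = −Σ pᵢ log₂ pᵢ.
−0.28·log₂(0.28) = 0.5142
−0.07·log₂(0.07) = 0.2686
−0.04·log₂(0.04) = 0.1858
−0.14·log₂(0.14) = 0.3971
−0.06·log₂(0.06) = 0.2435
−0.24·log₂(0.24) = 0.4941
−0.17·log₂(0.17) = 0.4346
Sum ≈ 2.5379 → 2.5379 bits.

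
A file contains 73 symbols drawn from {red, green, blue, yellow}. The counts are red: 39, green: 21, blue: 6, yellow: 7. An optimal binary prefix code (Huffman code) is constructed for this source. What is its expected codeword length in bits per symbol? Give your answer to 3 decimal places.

1.644 bits/symbol

Probabilities are the counts divided by 73.
Repeatedly combine the two least-probable nodes; the expected code length is the sum of the merged weights.
merge 6/73 + 7/73 → 13/73
merge 13/73 + 21/73 → 34/73
merge 34/73 + 39/73 → 1
L = 13/73 + 34/73 + 1 = 120/73 ≈ 1.644 bits/symbol.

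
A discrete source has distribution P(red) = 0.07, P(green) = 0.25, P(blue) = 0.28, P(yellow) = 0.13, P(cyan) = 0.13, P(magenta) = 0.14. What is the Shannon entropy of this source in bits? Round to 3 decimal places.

H = −Σ pᵢ log₂ pᵢ.
−0.07·log₂(0.07) = 0.2686
−0.25·log₂(0.25) = 0.5000
−0.28·log₂(0.28) = 0.5142
−0.13·log₂(0.13) = 0.3826
−0.13·log₂(0.13) = 0.3826
−0.14·log₂(0.14) = 0.3971
Sum ≈ 2.4452 → 2.445 bits.

2.445 bits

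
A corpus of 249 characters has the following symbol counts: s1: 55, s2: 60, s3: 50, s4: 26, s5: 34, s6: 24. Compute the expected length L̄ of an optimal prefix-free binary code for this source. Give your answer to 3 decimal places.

2.538 bits/symbol

Probabilities are the counts divided by 249.
Repeatedly combine the two least-probable nodes; the expected code length is the sum of the merged weights.
merge 8/83 + 26/249 → 50/249
merge 34/249 + 50/249 → 28/83
merge 50/249 + 55/249 → 35/83
merge 20/83 + 28/83 → 48/83
merge 35/83 + 48/83 → 1
L = 50/249 + 28/83 + 35/83 + 48/83 + 1 = 632/249 ≈ 2.538 bits/symbol.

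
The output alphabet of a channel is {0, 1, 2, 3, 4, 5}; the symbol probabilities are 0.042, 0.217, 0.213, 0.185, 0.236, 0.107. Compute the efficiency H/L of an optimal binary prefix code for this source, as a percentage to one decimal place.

98.0%

Entropy H = −Σ p log₂ p ≈ 2.4326 bits.
Huffman merges: 21/500+107/1000→149/1000; 149/1000+37/200→167/500; 213/1000+217/1000→43/100; 59/250+167/500→57/100; 43/100+57/100→1. L = 2483/1000 ≈ 2.4830.
Efficiency = H/L = 2.4326/2.4830 = 98.0%.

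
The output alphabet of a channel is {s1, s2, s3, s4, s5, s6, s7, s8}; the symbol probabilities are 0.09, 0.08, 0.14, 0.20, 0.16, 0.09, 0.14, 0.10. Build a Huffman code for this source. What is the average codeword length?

2.97 bits/symbol

Repeatedly combine the two least-probable nodes; the expected code length is the sum of the merged weights.
merge 2/25 + 9/100 → 17/100
merge 9/100 + 1/10 → 19/100
merge 7/50 + 7/50 → 7/25
merge 4/25 + 17/100 → 33/100
merge 19/100 + 1/5 → 39/100
merge 7/25 + 33/100 → 61/100
merge 39/100 + 61/100 → 1
L = 17/100 + 19/100 + 7/25 + 33/100 + 39/100 + 61/100 + 1 = 297/100 = 2.97 bits/symbol.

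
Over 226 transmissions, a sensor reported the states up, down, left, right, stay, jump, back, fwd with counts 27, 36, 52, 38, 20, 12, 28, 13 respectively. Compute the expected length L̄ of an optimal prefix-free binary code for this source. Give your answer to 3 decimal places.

2.881 bits/symbol

Probabilities are the counts divided by 226.
Repeatedly combine the two least-probable nodes; the expected code length is the sum of the merged weights.
merge 6/113 + 13/226 → 25/226
merge 10/113 + 25/226 → 45/226
merge 27/226 + 14/113 → 55/226
merge 18/113 + 19/113 → 37/113
merge 45/226 + 26/113 → 97/226
merge 55/226 + 37/113 → 129/226
merge 97/226 + 129/226 → 1
L = 25/226 + 45/226 + 55/226 + 37/113 + 97/226 + 129/226 + 1 = 651/226 ≈ 2.881 bits/symbol.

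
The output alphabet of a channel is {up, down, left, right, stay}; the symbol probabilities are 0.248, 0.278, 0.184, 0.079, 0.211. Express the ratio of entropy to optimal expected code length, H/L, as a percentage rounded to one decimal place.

98.3%

Entropy H = −Σ p log₂ p ≈ 2.2246 bits.
Huffman merges: 79/1000+23/125→263/1000; 211/1000+31/125→459/1000; 263/1000+139/500→541/1000; 459/1000+541/1000→1. L = 2263/1000 ≈ 2.2630.
Efficiency = H/L = 2.2246/2.2630 = 98.3%.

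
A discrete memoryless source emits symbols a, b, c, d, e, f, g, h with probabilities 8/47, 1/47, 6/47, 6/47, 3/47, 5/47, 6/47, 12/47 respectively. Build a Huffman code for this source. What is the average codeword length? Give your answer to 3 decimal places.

2.830 bits/symbol

Repeatedly combine the two least-probable nodes; the expected code length is the sum of the merged weights.
merge 1/47 + 3/47 → 4/47
merge 4/47 + 5/47 → 9/47
merge 6/47 + 6/47 → 12/47
merge 6/47 + 8/47 → 14/47
merge 9/47 + 12/47 → 21/47
merge 12/47 + 14/47 → 26/47
merge 21/47 + 26/47 → 1
L = 4/47 + 9/47 + 12/47 + 14/47 + 21/47 + 26/47 + 1 = 133/47 ≈ 2.830 bits/symbol.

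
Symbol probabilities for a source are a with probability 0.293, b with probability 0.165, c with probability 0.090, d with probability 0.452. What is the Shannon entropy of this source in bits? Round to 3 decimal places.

H = −Σ pᵢ log₂ pᵢ.
−0.293·log₂(0.293) = 0.5189
−0.165·log₂(0.165) = 0.4289
−0.090·log₂(0.090) = 0.3127
−0.452·log₂(0.452) = 0.5178
Sum ≈ 1.7783 → 1.778 bits.

1.778 bits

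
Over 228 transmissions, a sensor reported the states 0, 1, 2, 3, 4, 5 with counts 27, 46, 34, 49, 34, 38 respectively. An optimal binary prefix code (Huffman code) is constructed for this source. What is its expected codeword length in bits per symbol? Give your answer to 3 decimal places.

2.583 bits/symbol

Probabilities are the counts divided by 228.
Repeatedly combine the two least-probable nodes; the expected code length is the sum of the merged weights.
merge 9/76 + 17/114 → 61/228
merge 17/114 + 1/6 → 6/19
merge 23/114 + 49/228 → 5/12
merge 61/228 + 6/19 → 7/12
merge 5/12 + 7/12 → 1
L = 61/228 + 6/19 + 5/12 + 7/12 + 1 = 31/12 ≈ 2.583 bits/symbol.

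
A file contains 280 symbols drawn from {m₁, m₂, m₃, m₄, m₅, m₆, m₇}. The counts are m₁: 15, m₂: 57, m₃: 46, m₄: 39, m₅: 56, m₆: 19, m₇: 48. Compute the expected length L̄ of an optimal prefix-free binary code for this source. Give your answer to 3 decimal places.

Probabilities are the counts divided by 280.
Repeatedly combine the two least-probable nodes; the expected code length is the sum of the merged weights.
merge 3/56 + 19/280 → 17/140
merge 17/140 + 39/280 → 73/280
merge 23/140 + 6/35 → 47/140
merge 1/5 + 57/280 → 113/280
merge 73/280 + 47/140 → 167/280
merge 113/280 + 167/280 → 1
L = 17/140 + 73/280 + 47/140 + 113/280 + 167/280 + 1 = 761/280 ≈ 2.718 bits/symbol.

2.718 bits/symbol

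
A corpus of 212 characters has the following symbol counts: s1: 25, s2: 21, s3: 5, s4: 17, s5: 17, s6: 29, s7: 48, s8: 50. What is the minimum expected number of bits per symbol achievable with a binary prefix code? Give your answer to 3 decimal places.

2.821 bits/symbol

Probabilities are the counts divided by 212.
Repeatedly combine the two least-probable nodes; the expected code length is the sum of the merged weights.
merge 5/212 + 17/212 → 11/106
merge 17/212 + 21/212 → 19/106
merge 11/106 + 25/212 → 47/212
merge 29/212 + 19/106 → 67/212
merge 47/212 + 12/53 → 95/212
merge 25/106 + 67/212 → 117/212
merge 95/212 + 117/212 → 1
L = 11/106 + 19/106 + 47/212 + 67/212 + 95/212 + 117/212 + 1 = 299/106 ≈ 2.821 bits/symbol.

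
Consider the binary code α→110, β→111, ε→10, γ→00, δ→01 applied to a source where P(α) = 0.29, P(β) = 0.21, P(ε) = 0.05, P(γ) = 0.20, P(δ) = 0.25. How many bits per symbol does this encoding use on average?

2.5 bits/symbol

L̄ = Σ pᵢ·ℓᵢ = 0.29·3 + 0.21·3 + 0.05·2 + 0.20·2 + 0.25·2 = 2.5 bits/symbol.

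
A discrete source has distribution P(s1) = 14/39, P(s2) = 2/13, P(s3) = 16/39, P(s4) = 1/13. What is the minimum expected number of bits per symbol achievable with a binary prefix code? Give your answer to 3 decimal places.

1.821 bits/symbol

Repeatedly combine the two least-probable nodes; the expected code length is the sum of the merged weights.
merge 1/13 + 2/13 → 3/13
merge 3/13 + 14/39 → 23/39
merge 16/39 + 23/39 → 1
L = 3/13 + 23/39 + 1 = 71/39 ≈ 1.821 bits/symbol.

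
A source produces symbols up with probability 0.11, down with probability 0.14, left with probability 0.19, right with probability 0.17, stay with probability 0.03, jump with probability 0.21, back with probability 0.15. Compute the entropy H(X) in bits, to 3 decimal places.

2.672 bits

H = −Σ pᵢ log₂ pᵢ.
−0.11·log₂(0.11) = 0.3503
−0.14·log₂(0.14) = 0.3971
−0.19·log₂(0.19) = 0.4552
−0.17·log₂(0.17) = 0.4346
−0.03·log₂(0.03) = 0.1518
−0.21·log₂(0.21) = 0.4728
−0.15·log₂(0.15) = 0.4105
Sum ≈ 2.6723 → 2.672 bits.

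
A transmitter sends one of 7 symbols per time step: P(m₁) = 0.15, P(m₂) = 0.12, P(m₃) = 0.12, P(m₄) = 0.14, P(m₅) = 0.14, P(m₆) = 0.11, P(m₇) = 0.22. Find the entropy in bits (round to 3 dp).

2.770 bits

H = −Σ pᵢ log₂ pᵢ.
−0.15·log₂(0.15) = 0.4105
−0.12·log₂(0.12) = 0.3671
−0.12·log₂(0.12) = 0.3671
−0.14·log₂(0.14) = 0.3971
−0.14·log₂(0.14) = 0.3971
−0.11·log₂(0.11) = 0.3503
−0.22·log₂(0.22) = 0.4806
Sum ≈ 2.7698 → 2.770 bits.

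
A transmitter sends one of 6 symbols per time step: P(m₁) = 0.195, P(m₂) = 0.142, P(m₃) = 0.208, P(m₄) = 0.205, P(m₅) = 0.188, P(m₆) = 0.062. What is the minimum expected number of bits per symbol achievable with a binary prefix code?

Repeatedly combine the two least-probable nodes; the expected code length is the sum of the merged weights.
merge 31/500 + 71/500 → 51/250
merge 47/250 + 39/200 → 383/1000
merge 51/250 + 41/200 → 409/1000
merge 26/125 + 383/1000 → 591/1000
merge 409/1000 + 591/1000 → 1
L = 51/250 + 383/1000 + 409/1000 + 591/1000 + 1 = 2587/1000 = 2.587 bits/symbol.

2.587 bits/symbol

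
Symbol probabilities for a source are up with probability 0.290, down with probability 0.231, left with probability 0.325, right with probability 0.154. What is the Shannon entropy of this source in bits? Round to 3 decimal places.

H = −Σ pᵢ log₂ pᵢ.
−0.290·log₂(0.290) = 0.5179
−0.231·log₂(0.231) = 0.4883
−0.325·log₂(0.325) = 0.5270
−0.154·log₂(0.154) = 0.4156
Sum ≈ 1.9489 → 1.949 bits.

1.949 bits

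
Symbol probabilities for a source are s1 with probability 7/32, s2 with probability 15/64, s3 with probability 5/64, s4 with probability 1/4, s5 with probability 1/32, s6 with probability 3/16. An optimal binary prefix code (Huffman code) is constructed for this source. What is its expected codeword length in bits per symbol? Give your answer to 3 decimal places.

2.406 bits/symbol

Repeatedly combine the two least-probable nodes; the expected code length is the sum of the merged weights.
merge 1/32 + 5/64 → 7/64
merge 7/64 + 3/16 → 19/64
merge 7/32 + 15/64 → 29/64
merge 1/4 + 19/64 → 35/64
merge 29/64 + 35/64 → 1
L = 7/64 + 19/64 + 29/64 + 35/64 + 1 = 77/32 ≈ 2.406 bits/symbol.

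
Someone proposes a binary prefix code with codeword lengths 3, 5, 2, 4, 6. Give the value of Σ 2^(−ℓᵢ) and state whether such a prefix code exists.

0.484375; yes

With common denominator 2^6 = 64: Σ 2^(−ℓᵢ) = 8/64 + 2/64 + 16/64 + 4/64 + 1/64 = 31/64 = 0.484375.
Kraft's inequality requires Σ ≤ 1; here Σ = 0.484375 ≤ 1, so such a prefix code exists.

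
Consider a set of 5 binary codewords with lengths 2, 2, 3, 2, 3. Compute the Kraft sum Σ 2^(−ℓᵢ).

With common denominator 2^3 = 8: Σ 2^(−ℓᵢ) = 2/8 + 2/8 + 1/8 + 2/8 + 1/8 = 8/8 = 1.

1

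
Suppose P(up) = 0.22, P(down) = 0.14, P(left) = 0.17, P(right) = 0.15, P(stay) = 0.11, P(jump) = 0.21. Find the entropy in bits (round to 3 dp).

H = −Σ pᵢ log₂ pᵢ.
−0.22·log₂(0.22) = 0.4806
−0.14·log₂(0.14) = 0.3971
−0.17·log₂(0.17) = 0.4346
−0.15·log₂(0.15) = 0.4105
−0.11·log₂(0.11) = 0.3503
−0.21·log₂(0.21) = 0.4728
Sum ≈ 2.5459 → 2.546 bits.

2.546 bits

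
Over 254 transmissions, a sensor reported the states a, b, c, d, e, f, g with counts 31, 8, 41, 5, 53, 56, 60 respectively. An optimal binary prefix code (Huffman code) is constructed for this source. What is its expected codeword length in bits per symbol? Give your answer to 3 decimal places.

Probabilities are the counts divided by 254.
Repeatedly combine the two least-probable nodes; the expected code length is the sum of the merged weights.
merge 5/254 + 4/127 → 13/254
merge 13/254 + 31/254 → 22/127
merge 41/254 + 22/127 → 85/254
merge 53/254 + 28/127 → 109/254
merge 30/127 + 85/254 → 145/254
merge 109/254 + 145/254 → 1
L = 13/254 + 22/127 + 85/254 + 109/254 + 145/254 + 1 = 325/127 ≈ 2.559 bits/symbol.

2.559 bits/symbol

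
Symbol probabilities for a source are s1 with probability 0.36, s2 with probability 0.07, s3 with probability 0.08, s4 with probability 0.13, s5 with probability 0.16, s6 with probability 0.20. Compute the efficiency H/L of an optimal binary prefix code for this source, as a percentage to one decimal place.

97.1%

Entropy H = −Σ p log₂ p ≈ 2.3607 bits.
Huffman merges: 7/100+2/25→3/20; 13/100+3/20→7/25; 4/25+1/5→9/25; 7/25+9/25→16/25; 9/25+16/25→1. L = 243/100 ≈ 2.4300.
Efficiency = H/L = 2.3607/2.4300 = 97.1%.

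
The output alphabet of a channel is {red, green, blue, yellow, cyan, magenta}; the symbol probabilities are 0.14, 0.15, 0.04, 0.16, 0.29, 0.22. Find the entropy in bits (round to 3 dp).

2.415 bits

H = −Σ pᵢ log₂ pᵢ.
−0.14·log₂(0.14) = 0.3971
−0.15·log₂(0.15) = 0.4105
−0.04·log₂(0.04) = 0.1858
−0.16·log₂(0.16) = 0.4230
−0.29·log₂(0.29) = 0.5179
−0.22·log₂(0.22) = 0.4806
Sum ≈ 2.4149 → 2.415 bits.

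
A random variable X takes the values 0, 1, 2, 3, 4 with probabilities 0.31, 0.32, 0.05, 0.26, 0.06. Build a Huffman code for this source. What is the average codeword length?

2.11 bits/symbol

Repeatedly combine the two least-probable nodes; the expected code length is the sum of the merged weights.
merge 1/20 + 3/50 → 11/100
merge 11/100 + 13/50 → 37/100
merge 31/100 + 8/25 → 63/100
merge 37/100 + 63/100 → 1
L = 11/100 + 37/100 + 63/100 + 1 = 211/100 = 2.11 bits/symbol.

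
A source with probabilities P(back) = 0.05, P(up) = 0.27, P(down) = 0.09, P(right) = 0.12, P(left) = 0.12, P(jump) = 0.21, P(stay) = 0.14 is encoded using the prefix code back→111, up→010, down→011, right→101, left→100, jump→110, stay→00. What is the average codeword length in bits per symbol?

2.86 bits/symbol

L̄ = Σ pᵢ·ℓᵢ = 0.05·3 + 0.27·3 + 0.09·3 + 0.12·3 + 0.12·3 + 0.21·3 + 0.14·2 = 2.86 bits/symbol.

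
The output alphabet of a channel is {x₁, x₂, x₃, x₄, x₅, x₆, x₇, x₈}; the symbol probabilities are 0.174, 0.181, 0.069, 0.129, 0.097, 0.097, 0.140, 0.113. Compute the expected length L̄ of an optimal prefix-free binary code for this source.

Repeatedly combine the two least-probable nodes; the expected code length is the sum of the merged weights.
merge 69/1000 + 97/1000 → 83/500
merge 97/1000 + 113/1000 → 21/100
merge 129/1000 + 7/50 → 269/1000
merge 83/500 + 87/500 → 17/50
merge 181/1000 + 21/100 → 391/1000
merge 269/1000 + 17/50 → 609/1000
merge 391/1000 + 609/1000 → 1
L = 83/500 + 21/100 + 269/1000 + 17/50 + 391/1000 + 609/1000 + 1 = 597/200 = 2.985 bits/symbol.

2.985 bits/symbol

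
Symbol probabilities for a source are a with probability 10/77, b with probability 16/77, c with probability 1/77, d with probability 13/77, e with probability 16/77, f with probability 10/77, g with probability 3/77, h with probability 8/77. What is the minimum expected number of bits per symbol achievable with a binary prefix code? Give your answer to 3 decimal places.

Repeatedly combine the two least-probable nodes; the expected code length is the sum of the merged weights.
merge 1/77 + 3/77 → 4/77
merge 4/77 + 8/77 → 12/77
merge 10/77 + 10/77 → 20/77
merge 12/77 + 13/77 → 25/77
merge 16/77 + 16/77 → 32/77
merge 20/77 + 25/77 → 45/77
merge 32/77 + 45/77 → 1
L = 4/77 + 12/77 + 20/77 + 25/77 + 32/77 + 45/77 + 1 = 215/77 ≈ 2.792 bits/symbol.

2.792 bits/symbol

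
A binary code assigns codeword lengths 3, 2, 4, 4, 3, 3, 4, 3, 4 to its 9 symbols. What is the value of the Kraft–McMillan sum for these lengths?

1

With common denominator 2^4 = 16: Σ 2^(−ℓᵢ) = 2/16 + 4/16 + 1/16 + 1/16 + 2/16 + 2/16 + 1/16 + 2/16 + 1/16 = 16/16 = 1.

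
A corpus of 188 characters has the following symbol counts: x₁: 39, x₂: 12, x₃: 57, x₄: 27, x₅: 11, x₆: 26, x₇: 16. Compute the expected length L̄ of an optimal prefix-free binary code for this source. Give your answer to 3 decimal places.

Probabilities are the counts divided by 188.
Repeatedly combine the two least-probable nodes; the expected code length is the sum of the merged weights.
merge 11/188 + 3/47 → 23/188
merge 4/47 + 23/188 → 39/188
merge 13/94 + 27/188 → 53/188
merge 39/188 + 39/188 → 39/94
merge 53/188 + 57/188 → 55/94
merge 39/94 + 55/94 → 1
L = 23/188 + 39/188 + 53/188 + 39/94 + 55/94 + 1 = 491/188 ≈ 2.612 bits/symbol.

2.612 bits/symbol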